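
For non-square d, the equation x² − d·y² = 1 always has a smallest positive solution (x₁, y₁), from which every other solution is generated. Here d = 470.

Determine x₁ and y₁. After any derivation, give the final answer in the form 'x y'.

√470 = [21; 1,2,8,2,1,42, …], period ℓ=6 (even) → k=5
i=0: a=21 ⇒ p=21, q=1
i=1: a=1 ⇒ p=22, q=1
…
i=3: a=8 ⇒ p=542, q=25
i=4: a=2 ⇒ p=1149, q=53
i=5: a=1 ⇒ p=1691, q=78
(x₁, y₁) = (1691, 78);  1691² − 470·78² = 1 ✓

1691 78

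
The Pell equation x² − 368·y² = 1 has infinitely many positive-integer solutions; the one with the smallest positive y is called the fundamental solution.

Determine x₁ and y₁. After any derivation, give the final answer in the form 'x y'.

1151 60

[19; 5,2,5,38] for √368; ℓ=4 ⇒ convergent index 3
k=0  a_k=19  p_k/q_k = 19/1
k=1  a_k=5  p_k/q_k = 96/5
k=2  a_k=2  p_k/q_k = 211/11
k=3  a_k=5  p_k/q_k = 1151/60
fundamental: x₁=1151, y₁=60  (since 1324801 − 368·3600 = 1)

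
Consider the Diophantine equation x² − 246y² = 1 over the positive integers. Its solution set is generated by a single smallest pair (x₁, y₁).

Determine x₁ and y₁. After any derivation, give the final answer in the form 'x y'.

88805 5662

d=246: √d = [15; 1,2,5,1,14,1,5,2,1,30] (ℓ=10, even), read p_9/q_9
step 0: (15, 1)  from 15·(1,0) + (0,1)
step 1: (16, 1)  from 1·(15,1) + (1,0)
step 2: (47, 3)  from 2·(16,1) + (15,1)
step 3: (251, 16)  from 5·(47,3) + (16,1)
step 4: (298, 19)  from 1·(251,16) + (47,3)
…
step 7: (28028, 1787)  from 5·(4721,301) + (4423,282)
step 8: (60777, 3875)  from 2·(28028,1787) + (4721,301)
step 9: (88805, 5662)  from 1·(60777,3875) + (28028,1787)
(x₁, y₁) = (88805, 5662);  88805² − 246·5662² = 1 ✓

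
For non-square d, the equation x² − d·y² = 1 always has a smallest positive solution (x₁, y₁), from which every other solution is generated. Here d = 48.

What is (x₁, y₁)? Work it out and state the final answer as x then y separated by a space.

7 1

√48 = [6; 1,12, …], period ℓ=2 (even) → k=1
a_0=6:  p_0=6·1+0=6,  q_0=6·0+1=1
a_1=1:  p_1=1·6+1=7,  q_1=1·1+0=1
→ (7, 1).  Check: 7²=49, 48·1²=48, difference 1.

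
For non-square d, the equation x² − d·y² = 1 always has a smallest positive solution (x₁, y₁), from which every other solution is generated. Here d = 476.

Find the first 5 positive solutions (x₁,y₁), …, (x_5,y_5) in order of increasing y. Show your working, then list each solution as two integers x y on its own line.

28799 1320
1658764801 76029360
95541534979199 4379139075960
5503001330073139201 252229652421114720
316961870514011136719999 14527923515772226566600

[21; 1,4,2,10,2,4,1,42] for √476; ℓ=8 ⇒ convergent index 7
step 0: (21, 1)  from 21·(1,0) + (0,1)
…
step 3: (240, 11)  from 2·(109,5) + (22,1)
step 4: (2509, 115)  from 10·(240,11) + (109,5)
step 5: (5258, 241)  from 2·(2509,115) + (240,11)
step 6: (23541, 1079)  from 4·(5258,241) + (2509,115)
step 7: (28799, 1320)  from 1·(23541,1079) + (5258,241)
fundamental: x₁=28799, y₁=1320  (since 829382401 − 476·1742400 = 1)
n=2: (28799,1320)∘(28799,1320) = (28799·28799+476·1320·1320, 28799·1320+1320·28799) = (1658764801,76029360)
n=3: (1658764801,76029360)∘(28799,1320) = (28799·1658764801+476·1320·76029360, 28799·76029360+1320·1658764801) = (95541534979199,4379139075960)
n=4: (95541534979199,4379139075960)∘(28799,1320) = (28799·95541534979199+476·1320·4379139075960, 28799·4379139075960+1320·95541534979199) = (5503001330073139201,252229652421114720)
n=5: (5503001330073139201,252229652421114720)∘(28799,1320) = (28799·5503001330073139201+476·1320·252229652421114720, 28799·252229652421114720+1320·5503001330073139201) = (316961870514011136719999,14527923515772226566600)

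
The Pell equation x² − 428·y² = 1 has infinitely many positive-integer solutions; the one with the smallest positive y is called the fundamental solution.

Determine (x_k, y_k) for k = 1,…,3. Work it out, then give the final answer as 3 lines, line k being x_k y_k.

1850887 89466
6851565373537 331182912684
25362946559057703751 1225964295417811950

d=428: √d = [20; 1,2,4,1,5,10,5,1,4,2,1,40] (ℓ=12, even), read p_11/q_11
a_0=20:  p_0=20·1+0=20,  q_0=20·0+1=1
a_1=1:  p_1=1·20+1=21,  q_1=1·1+0=1
a_2=2:  p_2=2·21+20=62,  q_2=2·1+1=3
…
a_4=1:  p_4=1·269+62=331,  q_4=1·13+3=16
…
a_7=5:  p_7=5·19571+1924=99779,  q_7=5·946+93=4823
…
a_10=2:  p_10=2·577179+119350=1273708,  q_10=2·27899+5769=61567
a_11=1:  p_11=1·1273708+577179=1850887,  q_11=1·61567+27899=89466
(x₁, y₁) = (1850887, 89466);  1850887² − 428·89466² = 1 ✓
(1850887+89466√428)^2 = 6851565373537 + 331182912684√428
(1850887+89466√428)^3 = 25362946559057703751 + 1225964295417811950√428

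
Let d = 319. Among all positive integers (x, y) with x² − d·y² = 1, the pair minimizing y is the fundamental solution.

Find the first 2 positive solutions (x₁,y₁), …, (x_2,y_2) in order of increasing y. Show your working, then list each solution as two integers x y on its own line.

12901780 722361
332911854336799 18639485405160

[17; 1,6,5,1,4,…,6,1,34] for √319; ℓ=14 ⇒ convergent index 13
step 0: (17, 1)  from 17·(1,0) + (0,1)
step 1: (18, 1)  from 1·(17,1) + (1,0)
step 2: (125, 7)  from 6·(18,1) + (17,1)
step 3: (643, 36)  from 5·(125,7) + (18,1)
step 4: (768, 43)  from 1·(643,36) + (125,7)
step 5: (3715, 208)  from 4·(768,43) + (643,36)
step 6: (11913, 667)  from 3·(3715,208) + (768,43)
step 7: (15628, 875)  from 1·(11913,667) + (3715,208)
step 8: (58797, 3292)  from 3·(15628,875) + (11913,667)
step 9: (250816, 14043)  from 4·(58797,3292) + (15628,875)
…
step 11: (1798881, 100718)  from 5·(309613,17335) + (250816,14043)
step 12: (11102899, 621643)  from 6·(1798881,100718) + (309613,17335)
step 13: (12901780, 722361)  from 1·(11102899,621643) + (1798881,100718)
fundamental: x₁=12901780, y₁=722361  (since 166455927168400 − 319·521805414321 = 1)
(12901780+722361√319)^2 = 332911854336799 + 18639485405160√319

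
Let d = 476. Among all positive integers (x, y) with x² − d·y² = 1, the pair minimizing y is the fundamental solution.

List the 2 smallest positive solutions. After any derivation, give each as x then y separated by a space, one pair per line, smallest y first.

28799 1320
1658764801 76029360

d=476: √d = [21; 1,4,2,10,2,4,1,42] (ℓ=8, even), read p_7/q_7
a_0=21:  p_0=21·1+0=21,  q_0=21·0+1=1
a_1=1:  p_1=1·21+1=22,  q_1=1·1+0=1
a_2=4:  p_2=4·22+21=109,  q_2=4·1+1=5
a_3=2:  p_3=2·109+22=240,  q_3=2·5+1=11
…
a_5=2:  p_5=2·2509+240=5258,  q_5=2·115+11=241
a_6=4:  p_6=4·5258+2509=23541,  q_6=4·241+115=1079
a_7=1:  p_7=1·23541+5258=28799,  q_7=1·1079+241=1320
fundamental: x₁=28799, y₁=1320  (since 829382401 − 476·1742400 = 1)
n=2: (28799,1320)∘(28799,1320) = (28799·28799+476·1320·1320, 28799·1320+1320·28799) = (1658764801,76029360)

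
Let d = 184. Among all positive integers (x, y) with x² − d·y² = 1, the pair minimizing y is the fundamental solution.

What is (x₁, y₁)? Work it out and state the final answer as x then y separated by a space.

24335 1794

√184 = [13; 1,1,3,2,1,2,1,2,3,1,1,26, …], period ℓ=12 (even) → k=11
a_0=13:  p_0=13·1+0=13,  q_0=13·0+1=1
a_1=1:  p_1=1·13+1=14,  q_1=1·1+0=1
a_2=1:  p_2=1·14+13=27,  q_2=1·1+1=2
a_3=3:  p_3=3·27+14=95,  q_3=3·2+1=7
…
a_5=1:  p_5=1·217+95=312,  q_5=1·16+7=23
a_6=2:  p_6=2·312+217=841,  q_6=2·23+16=62
…
a_8=2:  p_8=2·1153+841=3147,  q_8=2·85+62=232
…
a_10=1:  p_10=1·10594+3147=13741,  q_10=1·781+232=1013
a_11=1:  p_11=1·13741+10594=24335,  q_11=1·1013+781=1794
(x₁, y₁) = (24335, 1794);  24335² − 184·1794² = 1 ✓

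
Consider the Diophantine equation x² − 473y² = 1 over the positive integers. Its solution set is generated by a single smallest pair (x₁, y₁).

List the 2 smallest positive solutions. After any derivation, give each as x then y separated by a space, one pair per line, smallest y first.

√473 = [21; 1,2,1,42, …], period ℓ=4 (even) → k=3
step 0: (21, 1)  from 21·(1,0) + (0,1)
step 1: (22, 1)  from 1·(21,1) + (1,0)
step 2: (65, 3)  from 2·(22,1) + (21,1)
step 3: (87, 4)  from 1·(65,3) + (22,1)
→ (87, 4).  Check: 87²=7569, 473·4²=7568, difference 1.
(87+4√473)^2 = 15137 + 696√473

87 4
15137 696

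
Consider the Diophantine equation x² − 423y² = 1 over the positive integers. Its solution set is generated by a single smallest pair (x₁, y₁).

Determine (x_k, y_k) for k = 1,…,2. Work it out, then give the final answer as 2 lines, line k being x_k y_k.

√423 → a₀=20, period (1,1,3,4,3,1,1,40); ℓ=8 even so k=7
step 0: (20, 1)  from 20·(1,0) + (0,1)
step 1: (21, 1)  from 1·(20,1) + (1,0)
step 2: (41, 2)  from 1·(21,1) + (20,1)
step 3: (144, 7)  from 3·(41,2) + (21,1)
step 4: (617, 30)  from 4·(144,7) + (41,2)
step 5: (1995, 97)  from 3·(617,30) + (144,7)
step 6: (2612, 127)  from 1·(1995,97) + (617,30)
step 7: (4607, 224)  from 1·(2612,127) + (1995,97)
fundamental: x₁=4607, y₁=224  (since 21224449 − 423·50176 = 1)
(4607+224√423)^2 = 42448897 + 2063936√423

4607 224
42448897 2063936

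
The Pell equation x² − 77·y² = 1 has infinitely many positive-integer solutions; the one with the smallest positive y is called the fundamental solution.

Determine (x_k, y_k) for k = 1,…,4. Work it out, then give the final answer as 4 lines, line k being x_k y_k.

d=77: √d = [8; 1,3,2,3,1,16] (ℓ=6, even), read p_5/q_5
k=0  a_k=8  p_k/q_k = 8/1
k=1  a_k=1  p_k/q_k = 9/1
k=2  a_k=3  p_k/q_k = 35/4
…
k=4  a_k=3  p_k/q_k = 272/31
k=5  a_k=1  p_k/q_k = 351/40
→ (351, 40).  Check: 351²=123201, 77·40²=123200, difference 1.
n=2: (351,40)∘(351,40) = (351·351+77·40·40, 351·40+40·351) = (246401,28080)
n=3: (246401,28080)∘(351,40) = (351·246401+77·40·28080, 351·28080+40·246401) = (172973151,19712120)
n=4: (172973151,19712120)∘(351,40) = (351·172973151+77·40·19712120, 351·19712120+40·172973151) = (121426905601,13837880160)

351 40
246401 28080
172973151 19712120
121426905601 13837880160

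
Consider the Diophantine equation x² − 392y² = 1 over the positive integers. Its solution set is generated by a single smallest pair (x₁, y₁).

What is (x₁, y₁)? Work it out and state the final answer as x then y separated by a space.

√392 = [19; 1,3,1,38, …], period ℓ=4 (even) → k=3
k=0  a_k=19  p_k/q_k = 19/1
k=1  a_k=1  p_k/q_k = 20/1
k=2  a_k=3  p_k/q_k = 79/4
k=3  a_k=1  p_k/q_k = 99/5
→ (99, 5).  Check: 99²=9801, 392·5²=9800, difference 1.

99 5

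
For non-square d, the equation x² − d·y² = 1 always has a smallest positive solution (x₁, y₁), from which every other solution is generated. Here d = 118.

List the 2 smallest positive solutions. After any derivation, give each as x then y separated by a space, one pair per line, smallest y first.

306917 28254
188396089777 17343265836

√118 → a₀=10, period (1,6,3,2,10,2,3,6,1,20); ℓ=10 even so k=9
step 0: (10, 1)  from 10·(1,0) + (0,1)
…
step 2: (76, 7)  from 6·(11,1) + (10,1)
step 3: (239, 22)  from 3·(76,7) + (11,1)
…
step 6: (12112, 1115)  from 2·(5779,532) + (554,51)
…
step 8: (264802, 24377)  from 6·(42115,3877) + (12112,1115)
step 9: (306917, 28254)  from 1·(264802,24377) + (42115,3877)
→ (306917, 28254).  Check: 306917²=94198044889, 118·28254²=94198044888, difference 1.
k=2:  x_2 = 306917·306917+118·28254·28254 = 188396089777,  y_2 = 306917·28254+28254·306917 = 17343265836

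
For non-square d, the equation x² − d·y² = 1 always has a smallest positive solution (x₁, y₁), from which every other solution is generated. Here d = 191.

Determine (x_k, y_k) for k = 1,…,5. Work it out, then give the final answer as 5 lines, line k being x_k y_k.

√191 → a₀=13, period (1,4,1,1,3,…,4,1,26); ℓ=16 even so k=15
k=0  a_k=13  p_k/q_k = 13/1
k=1  a_k=1  p_k/q_k = 14/1
k=2  a_k=4  p_k/q_k = 69/5
…
k=4  a_k=1  p_k/q_k = 152/11
k=5  a_k=3  p_k/q_k = 539/39
k=6  a_k=2  p_k/q_k = 1230/89
k=7  a_k=2  p_k/q_k = 2999/217
k=8  a_k=13  p_k/q_k = 40217/2910
k=9  a_k=2  p_k/q_k = 83433/6037
k=10  a_k=2  p_k/q_k = 207083/14984
k=11  a_k=3  p_k/q_k = 704682/50989
…
k=13  a_k=1  p_k/q_k = 1616447/116962
k=14  a_k=4  p_k/q_k = 7377553/533821
k=15  a_k=1  p_k/q_k = 8994000/650783
fundamental: x₁=8994000, y₁=650783  (since 80892036000000 − 191·423518513089 = 1)
(8994000+650783√191)^2 = 161784071999999 + 11706284604000√191
(8994000+650783√191)^3 = 2910171887135973018000 + 210572647456751349217√191
(8994000+650783√191)^4 = 52348171905801720863712000001 + 3787780782452031563430792000√191
(8994000+650783√191)^5 = 941638916241558444724564320044970000 + 68134600714746933190345629744650783√191

8994000 650783
161784071999999 11706284604000
2910171887135973018000 210572647456751349217
52348171905801720863712000001 3787780782452031563430792000
941638916241558444724564320044970000 68134600714746933190345629744650783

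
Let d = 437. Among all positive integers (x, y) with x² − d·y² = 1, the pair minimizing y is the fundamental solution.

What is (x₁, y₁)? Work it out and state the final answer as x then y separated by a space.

√437 → a₀=20, period (1,9,2,9,1,40); ℓ=6 even so k=5
a_0=20:  p_0=20·1+0=20,  q_0=20·0+1=1
a_1=1:  p_1=1·20+1=21,  q_1=1·1+0=1
…
a_3=2:  p_3=2·209+21=439,  q_3=2·10+1=21
a_4=9:  p_4=9·439+209=4160,  q_4=9·21+10=199
a_5=1:  p_5=1·4160+439=4599,  q_5=1·199+21=220
(x₁, y₁) = (4599, 220);  4599² − 437·220² = 1 ✓

4599 220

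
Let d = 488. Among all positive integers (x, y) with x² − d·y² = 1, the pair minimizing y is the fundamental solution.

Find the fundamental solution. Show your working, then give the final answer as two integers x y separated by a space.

243 11

[22; 11,44] for √488; ℓ=2 ⇒ convergent index 1
i=0: a=22 ⇒ p=22, q=1
i=1: a=11 ⇒ p=243, q=11
(x₁, y₁) = (243, 11);  243² − 488·11² = 1 ✓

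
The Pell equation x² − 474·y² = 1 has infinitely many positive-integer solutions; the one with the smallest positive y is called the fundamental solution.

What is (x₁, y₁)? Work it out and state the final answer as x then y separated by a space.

193549 8890

√474 → a₀=21, period (1,3,2,1,1,…,3,1,42); ℓ=14 even so k=13
i=0: a=21 ⇒ p=21, q=1
i=1: a=1 ⇒ p=22, q=1
i=2: a=3 ⇒ p=87, q=4
i=3: a=2 ⇒ p=196, q=9
i=4: a=1 ⇒ p=283, q=13
i=5: a=1 ⇒ p=479, q=22
i=6: a=1 ⇒ p=762, q=35
i=7: a=6 ⇒ p=5051, q=232
i=8: a=1 ⇒ p=5813, q=267
i=9: a=1 ⇒ p=10864, q=499
…
i=11: a=2 ⇒ p=44218, q=2031
i=12: a=3 ⇒ p=149331, q=6859
i=13: a=1 ⇒ p=193549, q=8890
(x₁, y₁) = (193549, 8890);  193549² − 474·8890² = 1 ✓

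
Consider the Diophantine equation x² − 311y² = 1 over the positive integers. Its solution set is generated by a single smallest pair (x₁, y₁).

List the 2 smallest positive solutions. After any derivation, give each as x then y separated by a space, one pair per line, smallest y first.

16883880 957397
570130807708799 32329152120720

√311 → a₀=17, period (1,1,1,2,1,…,1,1,34); ℓ=16 even so k=15
step 0: (17, 1)  from 17·(1,0) + (0,1)
step 1: (18, 1)  from 1·(17,1) + (1,0)
…
step 5: (194, 11)  from 1·(141,8) + (53,3)
…
step 7: (4109, 233)  from 3·(1305,74) + (194,11)
step 8: (71158, 4035)  from 17·(4109,233) + (1305,74)
…
step 10: (1376656, 78063)  from 6·(217583,12338) + (71158,4035)
…
step 12: (4565134, 258865)  from 2·(1594239,90401) + (1376656,78063)
…
step 14: (10724507, 608131)  from 1·(6159373,349266) + (4565134,258865)
step 15: (16883880, 957397)  from 1·(10724507,608131) + (6159373,349266)
fundamental: x₁=16883880, y₁=957397  (since 285065403854400 − 311·916609015609 = 1)
(16883880+957397√311)^2 = 570130807708799 + 32329152120720√311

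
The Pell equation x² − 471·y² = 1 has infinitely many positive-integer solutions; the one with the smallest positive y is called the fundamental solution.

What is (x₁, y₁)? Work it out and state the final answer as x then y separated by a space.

7838695 361188

d=471: √d = [21; 1,2,2,1,3,…,2,1,42] (ℓ=14, even), read p_13/q_13
a_0=21:  p_0=21·1+0=21,  q_0=21·0+1=1
…
a_5=3:  p_5=3·217+152=803,  q_5=3·10+7=37
…
a_10=1:  p_10=1·644804+198665=843469,  q_10=1·29711+9154=38865
…
a_12=2:  p_12=2·2331742+843469=5506953,  q_12=2·107441+38865=253747
a_13=1:  p_13=1·5506953+2331742=7838695,  q_13=1·253747+107441=361188
fundamental: x₁=7838695, y₁=361188  (since 61445139303025 − 471·130456771344 = 1)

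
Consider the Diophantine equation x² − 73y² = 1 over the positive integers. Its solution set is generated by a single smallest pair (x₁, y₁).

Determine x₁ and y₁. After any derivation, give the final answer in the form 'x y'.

√73 → a₀=8, period (1,1,5,5,1,1,16); ℓ=7 odd so k=13
step 0: (8, 1)  from 8·(1,0) + (0,1)
…
step 9: (36406, 4261)  from 1·(18737,2193) + (17669,2068)
…
step 11: (1040241, 121751)  from 5·(200767,23498) + (36406,4261)
step 12: (1241008, 145249)  from 1·(1040241,121751) + (200767,23498)
step 13: (2281249, 267000)  from 1·(1241008,145249) + (1040241,121751)
fundamental: x₁=2281249, y₁=267000  (since 5204097000001 − 73·71289000000 = 1)

2281249 267000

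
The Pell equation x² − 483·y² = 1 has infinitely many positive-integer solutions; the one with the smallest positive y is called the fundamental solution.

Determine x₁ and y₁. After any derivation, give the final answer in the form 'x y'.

[21; 1,42] for √483; ℓ=2 ⇒ convergent index 1
i=0: a=21 ⇒ p=21, q=1
i=1: a=1 ⇒ p=22, q=1
fundamental: x₁=22, y₁=1  (since 484 − 483·1 = 1)

22 1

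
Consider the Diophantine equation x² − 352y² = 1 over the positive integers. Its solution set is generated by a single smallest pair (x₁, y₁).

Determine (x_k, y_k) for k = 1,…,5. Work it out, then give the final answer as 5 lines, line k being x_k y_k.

[18; 1,3,5,9,5,3,1,36] for √352; ℓ=8 ⇒ convergent index 7
a_0=18:  p_0=18·1+0=18,  q_0=18·0+1=1
a_1=1:  p_1=1·18+1=19,  q_1=1·1+0=1
a_2=3:  p_2=3·19+18=75,  q_2=3·1+1=4
a_3=5:  p_3=5·75+19=394,  q_3=5·4+1=21
a_4=9:  p_4=9·394+75=3621,  q_4=9·21+4=193
a_5=5:  p_5=5·3621+394=18499,  q_5=5·193+21=986
a_6=3:  p_6=3·18499+3621=59118,  q_6=3·986+193=3151
a_7=1:  p_7=1·59118+18499=77617,  q_7=1·3151+986=4137
fundamental: x₁=77617, y₁=4137  (since 6024398689 − 352·17114769 = 1)
k=2:  x_2 = 77617·77617+352·4137·4137 = 12048797377,  y_2 = 77617·4137+4137·77617 = 642203058
k=3:  x_3 = 77617·12048797377+352·4137·642203058 = 1870383011943601,  y_3 = 77617·642203058+4137·12048797377 = 99691749501435
k=4:  x_4 = 77617·1870383011943601+352·4137·99691749501435 = 290347036464004160257,  y_4 = 77617·99691749501435+4137·1870383011943601 = 15475549041463557732
k=5:  x_5 = 77617·290347036464004160257+352·4137·15475549041463557732 = 45071731856582838801391537,  y_5 = 77617·15475549041463557732+4137·290347036464004160257 = 2402331379802862171467853

77617 4137
12048797377 642203058
1870383011943601 99691749501435
290347036464004160257 15475549041463557732
45071731856582838801391537 2402331379802862171467853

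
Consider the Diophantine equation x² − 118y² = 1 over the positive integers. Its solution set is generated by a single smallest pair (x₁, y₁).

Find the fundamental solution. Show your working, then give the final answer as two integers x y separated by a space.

√118 = [10; 1,6,3,2,10,2,3,6,1,20, …], period ℓ=10 (even) → k=9
k=0  a_k=10  p_k/q_k = 10/1
…
k=2  a_k=6  p_k/q_k = 76/7
k=3  a_k=3  p_k/q_k = 239/22
…
k=8  a_k=6  p_k/q_k = 264802/24377
k=9  a_k=1  p_k/q_k = 306917/28254
fundamental: x₁=306917, y₁=28254  (since 94198044889 − 118·798288516 = 1)

306917 28254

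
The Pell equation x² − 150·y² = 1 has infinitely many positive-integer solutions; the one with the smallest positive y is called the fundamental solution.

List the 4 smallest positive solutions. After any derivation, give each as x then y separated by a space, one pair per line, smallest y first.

49 4
4801 392
470449 38412
46099201 3763984

[12; 4,24] for √150; ℓ=2 ⇒ convergent index 1
a_0=12:  p_0=12·1+0=12,  q_0=12·0+1=1
a_1=4:  p_1=4·12+1=49,  q_1=4·1+0=4
→ (49, 4).  Check: 49²=2401, 150·4²=2400, difference 1.
k=2:  x_2 = 49·49+150·4·4 = 4801,  y_2 = 49·4+4·49 = 392
k=3:  x_3 = 49·4801+150·4·392 = 470449,  y_3 = 49·392+4·4801 = 38412
k=4:  x_4 = 49·470449+150·4·38412 = 46099201,  y_4 = 49·38412+4·470449 = 3763984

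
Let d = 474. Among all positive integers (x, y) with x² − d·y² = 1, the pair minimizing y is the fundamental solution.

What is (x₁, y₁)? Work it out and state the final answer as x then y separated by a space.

d=474: √d = [21; 1,3,2,1,1,…,3,1,42] (ℓ=14, even), read p_13/q_13
step 0: (21, 1)  from 21·(1,0) + (0,1)
…
step 2: (87, 4)  from 3·(22,1) + (21,1)
…
step 4: (283, 13)  from 1·(196,9) + (87,4)
step 5: (479, 22)  from 1·(283,13) + (196,9)
step 6: (762, 35)  from 1·(479,22) + (283,13)
…
step 9: (10864, 499)  from 1·(5813,267) + (5051,232)
step 10: (16677, 766)  from 1·(10864,499) + (5813,267)
step 11: (44218, 2031)  from 2·(16677,766) + (10864,499)
step 12: (149331, 6859)  from 3·(44218,2031) + (16677,766)
step 13: (193549, 8890)  from 1·(149331,6859) + (44218,2031)
fundamental: x₁=193549, y₁=8890  (since 37461215401 − 474·79032100 = 1)

193549 8890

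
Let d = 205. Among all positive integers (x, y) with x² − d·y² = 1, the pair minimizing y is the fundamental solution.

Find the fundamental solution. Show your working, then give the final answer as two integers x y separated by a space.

√205 → a₀=14, period (3,6,1,4,1,6,3,28); ℓ=8 even so k=7
i=0: a=14 ⇒ p=14, q=1
…
i=2: a=6 ⇒ p=272, q=19
…
i=5: a=1 ⇒ p=1847, q=129
i=6: a=6 ⇒ p=12614, q=881
i=7: a=3 ⇒ p=39689, q=2772
fundamental: x₁=39689, y₁=2772  (since 1575216721 − 205·7683984 = 1)

39689 2772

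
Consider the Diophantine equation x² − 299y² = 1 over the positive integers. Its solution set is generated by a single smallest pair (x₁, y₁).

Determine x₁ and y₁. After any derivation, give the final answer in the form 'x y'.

415 24

√299 = [17; 3,2,3,34, …], period ℓ=4 (even) → k=3
step 0: (17, 1)  from 17·(1,0) + (0,1)
step 1: (52, 3)  from 3·(17,1) + (1,0)
step 2: (121, 7)  from 2·(52,3) + (17,1)
step 3: (415, 24)  from 3·(121,7) + (52,3)
(x₁, y₁) = (415, 24);  415² − 299·24² = 1 ✓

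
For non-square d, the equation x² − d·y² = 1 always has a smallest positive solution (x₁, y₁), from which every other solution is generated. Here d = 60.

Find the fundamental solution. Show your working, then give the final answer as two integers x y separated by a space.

d=60: √d = [7; 1,2,1,14] (ℓ=4, even), read p_3/q_3
step 0: (7, 1)  from 7·(1,0) + (0,1)
…
step 2: (23, 3)  from 2·(8,1) + (7,1)
step 3: (31, 4)  from 1·(23,3) + (8,1)
(x₁, y₁) = (31, 4);  31² − 60·4² = 1 ✓

31 4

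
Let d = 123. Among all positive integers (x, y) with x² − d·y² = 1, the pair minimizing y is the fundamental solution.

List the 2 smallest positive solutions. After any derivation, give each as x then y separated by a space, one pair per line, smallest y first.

[11; 11,22] for √123; ℓ=2 ⇒ convergent index 1
step 0: (11, 1)  from 11·(1,0) + (0,1)
step 1: (122, 11)  from 11·(11,1) + (1,0)
fundamental: x₁=122, y₁=11  (since 14884 − 123·121 = 1)
n=2: (122,11)∘(122,11) = (122·122+123·11·11, 122·11+11·122) = (29767,2684)

122 11
29767 2684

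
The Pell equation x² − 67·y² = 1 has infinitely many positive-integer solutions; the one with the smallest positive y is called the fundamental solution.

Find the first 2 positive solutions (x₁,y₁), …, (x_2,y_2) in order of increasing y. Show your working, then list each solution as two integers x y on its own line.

48842 5967
4771081927 582880428

√67 = [8; 5,2,1,1,7,1,1,2,5,16, …], period ℓ=10 (even) → k=9
a_0=8:  p_0=8·1+0=8,  q_0=8·0+1=1
…
a_2=2:  p_2=2·41+8=90,  q_2=2·5+1=11
a_3=1:  p_3=1·90+41=131,  q_3=1·11+5=16
a_4=1:  p_4=1·131+90=221,  q_4=1·16+11=27
…
a_6=1:  p_6=1·1678+221=1899,  q_6=1·205+27=232
…
a_8=2:  p_8=2·3577+1899=9053,  q_8=2·437+232=1106
a_9=5:  p_9=5·9053+3577=48842,  q_9=5·1106+437=5967
→ (48842, 5967).  Check: 48842²=2385540964, 67·5967²=2385540963, difference 1.
n=2: (48842,5967)∘(48842,5967) = (48842·48842+67·5967·5967, 48842·5967+5967·48842) = (4771081927,582880428)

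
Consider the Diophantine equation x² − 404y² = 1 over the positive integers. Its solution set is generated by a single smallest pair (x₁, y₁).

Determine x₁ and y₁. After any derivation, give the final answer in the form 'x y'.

√404 → a₀=20, period (10,40); ℓ=2 even so k=1
step 0: (20, 1)  from 20·(1,0) + (0,1)
step 1: (201, 10)  from 10·(20,1) + (1,0)
fundamental: x₁=201, y₁=10  (since 40401 − 404·100 = 1)

201 10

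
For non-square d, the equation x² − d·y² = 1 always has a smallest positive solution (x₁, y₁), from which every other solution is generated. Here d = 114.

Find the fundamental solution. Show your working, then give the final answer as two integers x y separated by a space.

1025 96

[10; 1,2,10,2,1,20] for √114; ℓ=6 ⇒ convergent index 5
step 0: (10, 1)  from 10·(1,0) + (0,1)
…
step 4: (694, 65)  from 2·(331,31) + (32,3)
step 5: (1025, 96)  from 1·(694,65) + (331,31)
→ (1025, 96).  Check: 1025²=1050625, 114·96²=1050624, difference 1.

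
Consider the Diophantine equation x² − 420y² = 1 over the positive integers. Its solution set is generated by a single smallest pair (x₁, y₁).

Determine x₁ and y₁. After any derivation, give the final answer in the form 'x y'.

[20; 2,40] for √420; ℓ=2 ⇒ convergent index 1
a_0=20:  p_0=20·1+0=20,  q_0=20·0+1=1
a_1=2:  p_1=2·20+1=41,  q_1=2·1+0=2
fundamental: x₁=41, y₁=2  (since 1681 − 420·4 = 1)

41 2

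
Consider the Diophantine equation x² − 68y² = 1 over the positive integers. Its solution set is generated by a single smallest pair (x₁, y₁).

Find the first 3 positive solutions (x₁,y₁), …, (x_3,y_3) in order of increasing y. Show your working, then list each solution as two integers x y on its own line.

d=68: √d = [8; 4,16] (ℓ=2, even), read p_1/q_1
i=0: a=8 ⇒ p=8, q=1
i=1: a=4 ⇒ p=33, q=4
fundamental: x₁=33, y₁=4  (since 1089 − 68·16 = 1)
k=2:  x_2 = 33·33+68·4·4 = 2177,  y_2 = 33·4+4·33 = 264
k=3:  x_3 = 33·2177+68·4·264 = 143649,  y_3 = 33·264+4·2177 = 17420

33 4
2177 264
143649 17420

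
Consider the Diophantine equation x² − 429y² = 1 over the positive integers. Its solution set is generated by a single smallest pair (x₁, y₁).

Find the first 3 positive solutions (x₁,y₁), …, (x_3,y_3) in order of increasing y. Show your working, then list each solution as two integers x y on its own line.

1524095 73584
4645731138049 224298012960
14161071197688057215 683702960124468816

√429 = [20; 1,2,2,9,1,12,1,9,2,2,1,40, …], period ℓ=12 (even) → k=11
step 0: (20, 1)  from 20·(1,0) + (0,1)
step 1: (21, 1)  from 1·(20,1) + (1,0)
…
step 3: (145, 7)  from 2·(62,3) + (21,1)
…
step 5: (1512, 73)  from 1·(1367,66) + (145,7)
step 6: (19511, 942)  from 12·(1512,73) + (1367,66)
step 7: (21023, 1015)  from 1·(19511,942) + (1512,73)
step 8: (208718, 10077)  from 9·(21023,1015) + (19511,942)
step 9: (438459, 21169)  from 2·(208718,10077) + (21023,1015)
step 10: (1085636, 52415)  from 2·(438459,21169) + (208718,10077)
step 11: (1524095, 73584)  from 1·(1085636,52415) + (438459,21169)
→ (1524095, 73584).  Check: 1524095²=2322865569025, 429·73584²=2322865569024, difference 1.
n=2: (1524095,73584)∘(1524095,73584) = (1524095·1524095+429·73584·73584, 1524095·73584+73584·1524095) = (4645731138049,224298012960)
n=3: (4645731138049,224298012960)∘(1524095,73584) = (1524095·4645731138049+429·73584·224298012960, 1524095·224298012960+73584·4645731138049) = (14161071197688057215,683702960124468816)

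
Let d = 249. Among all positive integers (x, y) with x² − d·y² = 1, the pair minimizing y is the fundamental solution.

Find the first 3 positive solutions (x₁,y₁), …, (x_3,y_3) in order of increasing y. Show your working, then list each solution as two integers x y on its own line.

√249 = [15; 1,3,1,1,5,…,3,1,30, …], period ℓ=16 (even) → k=15
k=0  a_k=15  p_k/q_k = 15/1
k=1  a_k=1  p_k/q_k = 16/1
k=2  a_k=3  p_k/q_k = 63/4
k=3  a_k=1  p_k/q_k = 79/5
k=4  a_k=1  p_k/q_k = 142/9
k=5  a_k=5  p_k/q_k = 789/50
k=6  a_k=1  p_k/q_k = 931/59
k=7  a_k=3  p_k/q_k = 3582/227
k=8  a_k=10  p_k/q_k = 36751/2329
…
k=10  a_k=1  p_k/q_k = 150586/9543
…
k=12  a_k=1  p_k/q_k = 1017351/64472
…
k=14  a_k=3  p_k/q_k = 6669699/422675
k=15  a_k=1  p_k/q_k = 8553815/542076
→ (8553815, 542076).  Check: 8553815²=73167751054225, 249·542076²=73167751054224, difference 1.
n=2: (8553815,542076)∘(8553815,542076) = (8553815·8553815+249·542076·542076, 8553815·542076+542076·8553815) = (146335502108449,9273635639880)
n=3: (146335502108449,9273635639880)∘(8553815,542076) = (8553815·146335502108449+249·542076·9273635639880, 8553815·9273635639880+542076·146335502108449) = (2503453625935556812055,158649927281879742324)

8553815 542076
146335502108449 9273635639880
2503453625935556812055 158649927281879742324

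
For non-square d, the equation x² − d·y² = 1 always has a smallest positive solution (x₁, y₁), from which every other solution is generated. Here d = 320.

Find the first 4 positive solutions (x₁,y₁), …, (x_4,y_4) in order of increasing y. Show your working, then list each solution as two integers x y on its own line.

161 9
51841 2898
16692641 933147
5374978561 300470436

√320 = [17; 1,7,1,34, …], period ℓ=4 (even) → k=3
step 0: (17, 1)  from 17·(1,0) + (0,1)
step 1: (18, 1)  from 1·(17,1) + (1,0)
step 2: (143, 8)  from 7·(18,1) + (17,1)
step 3: (161, 9)  from 1·(143,8) + (18,1)
(x₁, y₁) = (161, 9);  161² − 320·9² = 1 ✓
(161+9√320)^2 = 51841 + 2898√320
(161+9√320)^3 = 16692641 + 933147√320
(161+9√320)^4 = 5374978561 + 300470436√320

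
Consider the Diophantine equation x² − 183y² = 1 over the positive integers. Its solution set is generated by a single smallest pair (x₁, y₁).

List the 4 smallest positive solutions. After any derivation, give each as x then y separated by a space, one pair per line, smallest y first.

√183 → a₀=13, period (1,1,8,1,1,26); ℓ=6 even so k=5
k=0  a_k=13  p_k/q_k = 13/1
k=1  a_k=1  p_k/q_k = 14/1
k=2  a_k=1  p_k/q_k = 27/2
k=3  a_k=8  p_k/q_k = 230/17
k=4  a_k=1  p_k/q_k = 257/19
k=5  a_k=1  p_k/q_k = 487/36
→ (487, 36).  Check: 487²=237169, 183·36²=237168, difference 1.
(487+36√183)^2 = 474337 + 35064√183
(487+36√183)^3 = 462003751 + 34152300√183
(487+36√183)^4 = 449991179137 + 33264305136√183

487 36
474337 35064
462003751 34152300
449991179137 33264305136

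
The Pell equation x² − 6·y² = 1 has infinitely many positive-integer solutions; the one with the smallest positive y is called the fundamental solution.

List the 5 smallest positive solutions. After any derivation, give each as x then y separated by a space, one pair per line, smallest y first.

5 2
49 20
485 198
4801 1960
47525 19402

√6 = [2; 2,4, …], period ℓ=2 (even) → k=1
step 0: (2, 1)  from 2·(1,0) + (0,1)
step 1: (5, 2)  from 2·(2,1) + (1,0)
fundamental: x₁=5, y₁=2  (since 25 − 6·4 = 1)
k=2:  x_2 = 5·5+6·2·2 = 49,  y_2 = 5·2+2·5 = 20
k=3:  x_3 = 5·49+6·2·20 = 485,  y_3 = 5·20+2·49 = 198
k=4:  x_4 = 5·485+6·2·198 = 4801,  y_4 = 5·198+2·485 = 1960
k=5:  x_5 = 5·4801+6·2·1960 = 47525,  y_5 = 5·1960+2·4801 = 19402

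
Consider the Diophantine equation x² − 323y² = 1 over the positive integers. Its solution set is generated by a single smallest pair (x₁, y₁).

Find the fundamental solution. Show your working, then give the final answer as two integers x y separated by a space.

d=323: √d = [17; 1,34] (ℓ=2, even), read p_1/q_1
i=0: a=17 ⇒ p=17, q=1
i=1: a=1 ⇒ p=18, q=1
(x₁, y₁) = (18, 1);  18² − 323·1² = 1 ✓

18 1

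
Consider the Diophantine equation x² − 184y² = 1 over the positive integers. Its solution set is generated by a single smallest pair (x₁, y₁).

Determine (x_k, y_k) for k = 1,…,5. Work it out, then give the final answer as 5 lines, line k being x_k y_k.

24335 1794
1184384449 87313980
57643991108495 4249571404806
2805533046066067201 206826640184594040
136545293294391499564175 10066252573534620521994

[13; 1,1,3,2,1,2,1,2,3,1,1,26] for √184; ℓ=12 ⇒ convergent index 11
k=0  a_k=13  p_k/q_k = 13/1
k=1  a_k=1  p_k/q_k = 14/1
…
k=9  a_k=3  p_k/q_k = 10594/781
k=10  a_k=1  p_k/q_k = 13741/1013
k=11  a_k=1  p_k/q_k = 24335/1794
→ (24335, 1794).  Check: 24335²=592192225, 184·1794²=592192224, difference 1.
n=2: (24335,1794)∘(24335,1794) = (24335·24335+184·1794·1794, 24335·1794+1794·24335) = (1184384449,87313980)
n=3: (1184384449,87313980)∘(24335,1794) = (24335·1184384449+184·1794·87313980, 24335·87313980+1794·1184384449) = (57643991108495,4249571404806)
n=4: (57643991108495,4249571404806)∘(24335,1794) = (24335·57643991108495+184·1794·4249571404806, 24335·4249571404806+1794·57643991108495) = (2805533046066067201,206826640184594040)
n=5: (2805533046066067201,206826640184594040)∘(24335,1794) = (24335·2805533046066067201+184·1794·206826640184594040, 24335·206826640184594040+1794·2805533046066067201) = (136545293294391499564175,10066252573534620521994)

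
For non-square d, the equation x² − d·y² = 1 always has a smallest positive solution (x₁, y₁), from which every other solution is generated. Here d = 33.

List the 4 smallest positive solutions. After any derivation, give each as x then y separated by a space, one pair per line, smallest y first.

d=33: √d = [5; 1,2,1,10] (ℓ=4, even), read p_3/q_3
k=0  a_k=5  p_k/q_k = 5/1
…
k=2  a_k=2  p_k/q_k = 17/3
k=3  a_k=1  p_k/q_k = 23/4
(x₁, y₁) = (23, 4);  23² − 33·4² = 1 ✓
(23+4√33)^2 = 1057 + 184√33
(23+4√33)^3 = 48599 + 8460√33
(23+4√33)^4 = 2234497 + 388976√33

23 4
1057 184
48599 8460
2234497 388976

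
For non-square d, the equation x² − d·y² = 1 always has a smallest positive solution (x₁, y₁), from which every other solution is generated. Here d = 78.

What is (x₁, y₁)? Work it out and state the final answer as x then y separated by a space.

√78 → a₀=8, period (1,4,1,16); ℓ=4 even so k=3
k=0  a_k=8  p_k/q_k = 8/1
…
k=2  a_k=4  p_k/q_k = 44/5
k=3  a_k=1  p_k/q_k = 53/6
→ (53, 6).  Check: 53²=2809, 78·6²=2808, difference 1.

53 6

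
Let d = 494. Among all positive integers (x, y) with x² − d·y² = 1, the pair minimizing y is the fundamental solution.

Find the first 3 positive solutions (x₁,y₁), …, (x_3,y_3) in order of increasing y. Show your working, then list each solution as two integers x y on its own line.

√494 → a₀=22, period (4,2,2,1,2,1,2,2,4,44); ℓ=10 even so k=9
i=0: a=22 ⇒ p=22, q=1
i=1: a=4 ⇒ p=89, q=4
i=2: a=2 ⇒ p=200, q=9
i=3: a=2 ⇒ p=489, q=22
…
i=6: a=1 ⇒ p=2556, q=115
i=7: a=2 ⇒ p=6979, q=314
i=8: a=2 ⇒ p=16514, q=743
i=9: a=4 ⇒ p=73035, q=3286
→ (73035, 3286).  Check: 73035²=5334111225, 494·3286²=5334111224, difference 1.
n=2: (73035,3286)∘(73035,3286) = (73035·73035+494·3286·3286, 73035·3286+3286·73035) = (10668222449,479986020)
n=3: (10668222449,479986020)∘(73035,3286) = (73035·10668222449+494·3286·479986020, 73035·479986020+3286·10668222449) = (1558307253052395,70111557938114)

73035 3286
10668222449 479986020
1558307253052395 70111557938114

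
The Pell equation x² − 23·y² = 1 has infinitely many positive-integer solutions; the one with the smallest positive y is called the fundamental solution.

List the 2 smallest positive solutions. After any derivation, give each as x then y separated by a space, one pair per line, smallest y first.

[4; 1,3,1,8] for √23; ℓ=4 ⇒ convergent index 3
i=0: a=4 ⇒ p=4, q=1
…
i=2: a=3 ⇒ p=19, q=4
i=3: a=1 ⇒ p=24, q=5
(x₁, y₁) = (24, 5);  24² − 23·5² = 1 ✓
n=2: (24,5)∘(24,5) = (24·24+23·5·5, 24·5+5·24) = (1151,240)

24 5
1151 240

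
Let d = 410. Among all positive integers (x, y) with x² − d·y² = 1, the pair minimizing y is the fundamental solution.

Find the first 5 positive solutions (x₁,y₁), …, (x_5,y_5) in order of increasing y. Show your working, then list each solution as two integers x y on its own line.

81 4
13121 648
2125521 104972
344321281 17004816
55777922001 2754675220

[20; 4,40] for √410; ℓ=2 ⇒ convergent index 1
k=0  a_k=20  p_k/q_k = 20/1
k=1  a_k=4  p_k/q_k = 81/4
(x₁, y₁) = (81, 4);  81² − 410·4² = 1 ✓
n=2: (81,4)∘(81,4) = (81·81+410·4·4, 81·4+4·81) = (13121,648)
n=3: (13121,648)∘(81,4) = (81·13121+410·4·648, 81·648+4·13121) = (2125521,104972)
n=4: (2125521,104972)∘(81,4) = (81·2125521+410·4·104972, 81·104972+4·2125521) = (344321281,17004816)
n=5: (344321281,17004816)∘(81,4) = (81·344321281+410·4·17004816, 81·17004816+4·344321281) = (55777922001,2754675220)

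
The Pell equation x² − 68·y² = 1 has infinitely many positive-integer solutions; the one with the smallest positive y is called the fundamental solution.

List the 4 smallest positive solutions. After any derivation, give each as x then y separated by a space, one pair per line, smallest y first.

33 4
2177 264
143649 17420
9478657 1149456

d=68: √d = [8; 4,16] (ℓ=2, even), read p_1/q_1
a_0=8:  p_0=8·1+0=8,  q_0=8·0+1=1
a_1=4:  p_1=4·8+1=33,  q_1=4·1+0=4
(x₁, y₁) = (33, 4);  33² − 68·4² = 1 ✓
(33+4√68)^2 = 2177 + 264√68
(33+4√68)^3 = 143649 + 17420√68
(33+4√68)^4 = 9478657 + 1149456√68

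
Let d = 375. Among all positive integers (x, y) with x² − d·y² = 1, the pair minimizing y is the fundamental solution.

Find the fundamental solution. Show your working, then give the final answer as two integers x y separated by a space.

√375 → a₀=19, period (2,1,2,1,5,1,2,1,2,38); ℓ=10 even so k=9
a_0=19:  p_0=19·1+0=19,  q_0=19·0+1=1
a_1=2:  p_1=2·19+1=39,  q_1=2·1+0=2
a_2=1:  p_2=1·39+19=58,  q_2=1·2+1=3
a_3=2:  p_3=2·58+39=155,  q_3=2·3+2=8
a_4=1:  p_4=1·155+58=213,  q_4=1·8+3=11
a_5=5:  p_5=5·213+155=1220,  q_5=5·11+8=63
a_6=1:  p_6=1·1220+213=1433,  q_6=1·63+11=74
a_7=2:  p_7=2·1433+1220=4086,  q_7=2·74+63=211
a_8=1:  p_8=1·4086+1433=5519,  q_8=1·211+74=285
a_9=2:  p_9=2·5519+4086=15124,  q_9=2·285+211=781
(x₁, y₁) = (15124, 781);  15124² − 375·781² = 1 ✓

15124 781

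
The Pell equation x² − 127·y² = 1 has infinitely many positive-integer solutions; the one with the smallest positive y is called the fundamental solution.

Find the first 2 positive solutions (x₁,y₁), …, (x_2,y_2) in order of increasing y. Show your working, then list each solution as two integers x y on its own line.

[11; 3,1,2,2,7,11,7,2,2,1,3,22] for √127; ℓ=12 ⇒ convergent index 11
i=0: a=11 ⇒ p=11, q=1
…
i=2: a=1 ⇒ p=45, q=4
i=3: a=2 ⇒ p=124, q=11
i=4: a=2 ⇒ p=293, q=26
i=5: a=7 ⇒ p=2175, q=193
i=6: a=11 ⇒ p=24218, q=2149
i=7: a=7 ⇒ p=171701, q=15236
…
i=9: a=2 ⇒ p=906941, q=80478
i=10: a=1 ⇒ p=1274561, q=113099
i=11: a=3 ⇒ p=4730624, q=419775
fundamental: x₁=4730624, y₁=419775  (since 22378803429376 − 127·176211050625 = 1)
k=2:  x_2 = 4730624·4730624+127·419775·419775 = 44757606858751,  y_2 = 4730624·419775+419775·4730624 = 3971595379200

4730624 419775
44757606858751 3971595379200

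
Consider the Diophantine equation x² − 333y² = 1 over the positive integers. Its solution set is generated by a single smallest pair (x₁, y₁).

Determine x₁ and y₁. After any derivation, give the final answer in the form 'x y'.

73 4

√333 → a₀=18, period (4,36); ℓ=2 even so k=1
a_0=18:  p_0=18·1+0=18,  q_0=18·0+1=1
a_1=4:  p_1=4·18+1=73,  q_1=4·1+0=4
→ (73, 4).  Check: 73²=5329, 333·4²=5328, difference 1.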